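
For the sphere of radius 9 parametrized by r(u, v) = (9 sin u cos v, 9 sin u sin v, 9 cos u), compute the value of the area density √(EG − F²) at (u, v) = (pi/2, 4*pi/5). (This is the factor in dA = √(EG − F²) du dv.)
√(EG − F²)|_{(pi/2, 4*pi/5)} = 81

E = 81, F = 0, G = 81*sin(u)^2, so EG − F² = 6561*sin(u)^2. Taking the positive square root: √(EG − F²) = 81*Abs(sin(u)). At (u, v) = (pi/2, 4*pi/5): 81.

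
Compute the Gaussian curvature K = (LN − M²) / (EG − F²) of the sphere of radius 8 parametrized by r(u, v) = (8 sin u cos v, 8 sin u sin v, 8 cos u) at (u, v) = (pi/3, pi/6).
K = 1/64

Coefficients of the first fundamental form: E = 64, F = 0, G = 64*sin(u)^2.
Coefficients of the second fundamental form: L = -8*sin(u)/Abs(sin(u)), M = 0, N = -8*sin(u)^3/Abs(sin(u)).
Assemble K = (LN − M²)/(EG − F²) = 1/64. At (u, v) = (pi/3, pi/6): K = 1/64.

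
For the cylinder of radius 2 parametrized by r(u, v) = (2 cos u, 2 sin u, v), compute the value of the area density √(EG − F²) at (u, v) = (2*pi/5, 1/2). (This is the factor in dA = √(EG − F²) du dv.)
√(EG − F²)|_{(2*pi/5, 1/2)} = 2

E = 4, F = 0, G = 1, so EG − F² = 4. Taking the positive square root: √(EG − F²) = 2. At (u, v) = (2*pi/5, 1/2): 2.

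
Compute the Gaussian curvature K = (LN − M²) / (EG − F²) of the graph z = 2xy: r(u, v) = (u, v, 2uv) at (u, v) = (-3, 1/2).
K = -1/361

Coefficients of the first fundamental form: E = 4*v^2 + 1, F = 4*u*v, G = 4*u^2 + 1.
Coefficients of the second fundamental form: L = 0, M = 2/sqrt(4*u^2 + 4*v^2 + 1), N = 0.
Assemble K = (LN − M²)/(EG − F²) = -4/(16*u^4 + 32*u^2*v^2 + 8*u^2 + 16*v^4 + 8*v^2 + 1). At (u, v) = (-3, 1/2): K = -1/361.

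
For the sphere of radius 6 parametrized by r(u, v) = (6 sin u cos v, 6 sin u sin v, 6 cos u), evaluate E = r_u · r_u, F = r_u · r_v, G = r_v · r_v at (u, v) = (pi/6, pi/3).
E = 36;  F = 0;  G = 9

Partials: r_u = (6*cos(u)*cos(v), 6*sin(v)*cos(u), -6*sin(u)), r_v = (-6*sin(u)*sin(v), 6*sin(u)*cos(v), 0). As functions of (u, v):
  E = r_u · r_u = 36,
  F = r_u · r_v = 0,
  G = r_v · r_v = 36*sin(u)^2.
Evaluating at (u, v) = (pi/6, pi/3): E = 36, F = 0, G = 9.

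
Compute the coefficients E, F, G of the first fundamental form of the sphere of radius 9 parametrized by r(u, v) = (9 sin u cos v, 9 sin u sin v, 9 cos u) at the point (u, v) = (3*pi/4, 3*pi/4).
E = 81;  F = 0;  G = 81/2

Partials: r_u = (9*cos(u)*cos(v), 9*sin(v)*cos(u), -9*sin(u)), r_v = (-9*sin(u)*sin(v), 9*sin(u)*cos(v), 0). As functions of (u, v):
  E = r_u · r_u = 81,
  F = r_u · r_v = 0,
  G = r_v · r_v = 81*sin(u)^2.
Evaluating at (u, v) = (3*pi/4, 3*pi/4): E = 81, F = 0, G = 81/2.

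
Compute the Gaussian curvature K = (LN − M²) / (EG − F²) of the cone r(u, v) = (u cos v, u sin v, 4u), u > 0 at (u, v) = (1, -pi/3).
K = 0

Coefficients of the first fundamental form: E = 17, F = 0, G = u^2.
Coefficients of the second fundamental form: L = 0, M = 0, N = 4*sqrt(17)*u^2/(17*Abs(u)).
Assemble K = (LN − M²)/(EG − F²) = 0. At (u, v) = (1, -pi/3): K = 0.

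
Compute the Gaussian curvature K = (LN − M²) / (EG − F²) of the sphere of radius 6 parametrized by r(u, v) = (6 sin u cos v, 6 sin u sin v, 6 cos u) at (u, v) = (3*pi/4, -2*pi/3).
K = 1/36

Coefficients of the first fundamental form: E = 36, F = 0, G = 36*sin(u)^2.
Coefficients of the second fundamental form: L = -6*sin(u)/Abs(sin(u)), M = 0, N = -6*sin(u)^3/Abs(sin(u)).
Assemble K = (LN − M²)/(EG − F²) = 1/36. At (u, v) = (3*pi/4, -2*pi/3): K = 1/36.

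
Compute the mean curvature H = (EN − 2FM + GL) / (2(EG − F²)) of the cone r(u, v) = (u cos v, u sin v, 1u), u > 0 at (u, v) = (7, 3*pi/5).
H = sqrt(2)/28

With E = 2, F = 0, G = u^2, L = 0, M = 0, N = sqrt(2)*u^2/(2*Abs(u)), assemble
  H = (EN − 2FM + GL) / (2(EG − F²)) = sqrt(2)/(4*Abs(u)).
At (u, v) = (7, 3*pi/5): H = sqrt(2)/28.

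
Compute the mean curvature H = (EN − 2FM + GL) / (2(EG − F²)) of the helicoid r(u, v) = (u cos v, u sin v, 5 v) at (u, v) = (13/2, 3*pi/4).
H = 0

With E = 1, F = 0, G = u^2 + 25, L = 0, M = -5/sqrt(u^2 + 25), N = 0, assemble
  H = (EN − 2FM + GL) / (2(EG − F²)) = 0.
At (u, v) = (13/2, 3*pi/4): H = 0.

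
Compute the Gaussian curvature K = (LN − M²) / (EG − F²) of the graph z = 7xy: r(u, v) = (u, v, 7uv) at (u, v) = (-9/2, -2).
K = -784/22629049

Coefficients of the first fundamental form: E = 49*v^2 + 1, F = 49*u*v, G = 49*u^2 + 1.
Coefficients of the second fundamental form: L = 0, M = 7/sqrt(49*u^2 + 49*v^2 + 1), N = 0.
Assemble K = (LN − M²)/(EG − F²) = -49/(2401*u^4 + 4802*u^2*v^2 + 98*u^2 + 2401*v^4 + 98*v^2 + 1). At (u, v) = (-9/2, -2): K = -784/22629049.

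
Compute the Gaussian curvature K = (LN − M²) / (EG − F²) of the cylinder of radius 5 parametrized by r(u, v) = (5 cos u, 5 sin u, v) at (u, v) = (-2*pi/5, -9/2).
K = 0

Coefficients of the first fundamental form: E = 25, F = 0, G = 1.
Coefficients of the second fundamental form: L = -5, M = 0, N = 0.
Assemble K = (LN − M²)/(EG − F²) = 0. At (u, v) = (-2*pi/5, -9/2): K = 0.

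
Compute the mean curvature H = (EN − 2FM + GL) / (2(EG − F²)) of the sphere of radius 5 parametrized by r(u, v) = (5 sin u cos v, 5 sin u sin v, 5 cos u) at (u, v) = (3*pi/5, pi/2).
H = -1/5

With E = 25, F = 0, G = 25*sin(u)^2, L = -5*sin(u)/Abs(sin(u)), M = 0, N = -5*sin(u)^3/Abs(sin(u)), assemble
  H = (EN − 2FM + GL) / (2(EG − F²)) = -sin(u)/(5*Abs(sin(u))).
At (u, v) = (3*pi/5, pi/2): H = -1/5.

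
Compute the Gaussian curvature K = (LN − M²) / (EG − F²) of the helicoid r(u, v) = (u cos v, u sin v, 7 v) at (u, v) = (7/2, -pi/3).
K = -16/1225

Coefficients of the first fundamental form: E = 1, F = 0, G = u^2 + 49.
Coefficients of the second fundamental form: L = 0, M = -7/sqrt(u^2 + 49), N = 0.
Assemble K = (LN − M²)/(EG − F²) = -49/(u^2 + 49)^2. At (u, v) = (7/2, -pi/3): K = -16/1225.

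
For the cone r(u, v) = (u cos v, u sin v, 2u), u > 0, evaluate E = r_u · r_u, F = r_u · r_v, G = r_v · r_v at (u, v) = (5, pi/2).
E = 5;  F = 0;  G = 25

Partials: r_u = (cos(v), sin(v), 2), r_v = (-u*sin(v), u*cos(v), 0). As functions of (u, v):
  E = r_u · r_u = 5,
  F = r_u · r_v = 0,
  G = r_v · r_v = u^2.
Evaluating at (u, v) = (5, pi/2): E = 5, F = 0, G = 25.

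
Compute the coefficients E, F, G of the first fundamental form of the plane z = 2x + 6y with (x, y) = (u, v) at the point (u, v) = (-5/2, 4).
E = 5;  F = 12;  G = 37

Partials: r_u = (1, 0, 2), r_v = (0, 1, 6). As functions of (u, v):
  E = r_u · r_u = 5,
  F = r_u · r_v = 12,
  G = r_v · r_v = 37.
Evaluating at (u, v) = (-5/2, 4): E = 5, F = 12, G = 37.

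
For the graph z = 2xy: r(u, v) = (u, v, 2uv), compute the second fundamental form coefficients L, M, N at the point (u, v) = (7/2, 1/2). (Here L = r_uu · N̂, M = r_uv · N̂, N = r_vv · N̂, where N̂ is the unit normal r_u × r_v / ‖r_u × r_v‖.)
L = 0;  M = 2*sqrt(51)/51;  N = 0

Compute the unit normal N̂(u, v) = (-2*v/sqrt(4*u^2 + 4*v^2 + 1), -2*u/sqrt(4*u^2 + 4*v^2 + 1), 1/sqrt(4*u^2 + 4*v^2 + 1)), and the second partials r_uu, r_uv, r_vv. Take dot products:
  L(u, v) = r_uu · N̂ = 0,
  M(u, v) = r_uv · N̂ = 2/sqrt(4*u^2 + 4*v^2 + 1),
  N(u, v) = r_vv · N̂ = 0.
Evaluating at (u, v) = (7/2, 1/2):
  L = 0, M = 2*sqrt(51)/51, N = 0.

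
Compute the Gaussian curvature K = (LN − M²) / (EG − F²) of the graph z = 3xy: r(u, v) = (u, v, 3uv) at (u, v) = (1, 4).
K = -9/23716

Coefficients of the first fundamental form: E = 9*v^2 + 1, F = 9*u*v, G = 9*u^2 + 1.
Coefficients of the second fundamental form: L = 0, M = 3/sqrt(9*u^2 + 9*v^2 + 1), N = 0.
Assemble K = (LN − M²)/(EG − F²) = -9/(81*u^4 + 162*u^2*v^2 + 18*u^2 + 81*v^4 + 18*v^2 + 1). At (u, v) = (1, 4): K = -9/23716.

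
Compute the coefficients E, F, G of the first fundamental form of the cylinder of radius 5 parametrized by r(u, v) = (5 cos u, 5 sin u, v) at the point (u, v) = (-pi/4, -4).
E = 25;  F = 0;  G = 1

Partials: r_u = (-5*sin(u), 5*cos(u), 0), r_v = (0, 0, 1). As functions of (u, v):
  E = r_u · r_u = 25,
  F = r_u · r_v = 0,
  G = r_v · r_v = 1.
Evaluating at (u, v) = (-pi/4, -4): E = 25, F = 0, G = 1.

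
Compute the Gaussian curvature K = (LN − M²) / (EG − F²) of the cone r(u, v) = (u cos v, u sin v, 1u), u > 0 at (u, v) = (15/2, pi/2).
K = 0

Coefficients of the first fundamental form: E = 2, F = 0, G = u^2.
Coefficients of the second fundamental form: L = 0, M = 0, N = sqrt(2)*u^2/(2*Abs(u)).
Assemble K = (LN − M²)/(EG − F²) = 0. At (u, v) = (15/2, pi/2): K = 0.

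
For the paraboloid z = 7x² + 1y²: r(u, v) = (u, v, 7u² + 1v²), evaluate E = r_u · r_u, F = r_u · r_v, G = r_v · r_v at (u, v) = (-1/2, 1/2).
E = 50;  F = -7;  G = 2

Partials: r_u = (1, 0, 14*u), r_v = (0, 1, 2*v). As functions of (u, v):
  E = r_u · r_u = 196*u^2 + 1,
  F = r_u · r_v = 28*u*v,
  G = r_v · r_v = 4*v^2 + 1.
Evaluating at (u, v) = (-1/2, 1/2): E = 50, F = -7, G = 2.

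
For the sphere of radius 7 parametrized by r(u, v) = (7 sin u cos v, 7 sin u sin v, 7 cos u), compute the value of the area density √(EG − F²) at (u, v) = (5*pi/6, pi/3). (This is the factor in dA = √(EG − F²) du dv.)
√(EG − F²)|_{(5*pi/6, pi/3)} = 49/2

E = 49, F = 0, G = 49*sin(u)^2, so EG − F² = 2401*sin(u)^2. Taking the positive square root: √(EG − F²) = 49*Abs(sin(u)). At (u, v) = (5*pi/6, pi/3): 49/2.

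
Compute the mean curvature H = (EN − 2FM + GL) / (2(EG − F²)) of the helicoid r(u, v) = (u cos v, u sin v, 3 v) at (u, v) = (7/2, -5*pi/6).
H = 0

With E = 1, F = 0, G = u^2 + 9, L = 0, M = -3/sqrt(u^2 + 9), N = 0, assemble
  H = (EN − 2FM + GL) / (2(EG − F²)) = 0.
At (u, v) = (7/2, -5*pi/6): H = 0.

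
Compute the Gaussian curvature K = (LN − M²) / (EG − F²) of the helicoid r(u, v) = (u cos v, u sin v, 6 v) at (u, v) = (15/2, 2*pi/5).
K = -64/15129

Coefficients of the first fundamental form: E = 1, F = 0, G = u^2 + 36.
Coefficients of the second fundamental form: L = 0, M = -6/sqrt(u^2 + 36), N = 0.
Assemble K = (LN − M²)/(EG − F²) = -36/(u^2 + 36)^2. At (u, v) = (15/2, 2*pi/5): K = -64/15129.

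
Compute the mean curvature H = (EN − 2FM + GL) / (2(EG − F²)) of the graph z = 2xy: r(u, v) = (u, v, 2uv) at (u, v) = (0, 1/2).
H = 0

With E = 4*v^2 + 1, F = 4*u*v, G = 4*u^2 + 1, L = 0, M = 2/sqrt(4*u^2 + 4*v^2 + 1), N = 0, assemble
  H = (EN − 2FM + GL) / (2(EG − F²)) = -8*u*v/(4*u^2 + 4*v^2 + 1)^(3/2).
At (u, v) = (0, 1/2): H = 0.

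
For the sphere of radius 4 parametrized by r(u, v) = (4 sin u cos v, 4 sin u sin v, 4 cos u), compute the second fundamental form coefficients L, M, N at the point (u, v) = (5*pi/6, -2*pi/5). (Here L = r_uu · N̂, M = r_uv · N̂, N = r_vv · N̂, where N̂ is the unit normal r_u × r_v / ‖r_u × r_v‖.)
L = -4;  M = 0;  N = -1

Compute the unit normal N̂(u, v) = (sin(u)^2*cos(v)/Abs(sin(u)), sin(u)^2*sin(v)/Abs(sin(u)), sin(2*u)/(2*Abs(sin(u)))), and the second partials r_uu, r_uv, r_vv. Take dot products:
  L(u, v) = r_uu · N̂ = -4*sin(u)/Abs(sin(u)),
  M(u, v) = r_uv · N̂ = 0,
  N(u, v) = r_vv · N̂ = -4*sin(u)^3/Abs(sin(u)).
Evaluating at (u, v) = (5*pi/6, -2*pi/5):
  L = -4, M = 0, N = -1.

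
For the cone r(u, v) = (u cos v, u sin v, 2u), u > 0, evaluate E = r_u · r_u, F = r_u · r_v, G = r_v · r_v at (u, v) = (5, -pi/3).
E = 5;  F = 0;  G = 25

Partials: r_u = (cos(v), sin(v), 2), r_v = (-u*sin(v), u*cos(v), 0). As functions of (u, v):
  E = r_u · r_u = 5,
  F = r_u · r_v = 0,
  G = r_v · r_v = u^2.
Evaluating at (u, v) = (5, -pi/3): E = 5, F = 0, G = 25.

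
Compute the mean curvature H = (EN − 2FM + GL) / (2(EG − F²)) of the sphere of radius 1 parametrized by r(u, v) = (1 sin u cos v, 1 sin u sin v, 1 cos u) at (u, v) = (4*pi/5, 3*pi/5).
H = -1

With E = 1, F = 0, G = sin(u)^2, L = -sin(u)/Abs(sin(u)), M = 0, N = -sin(u)^3/Abs(sin(u)), assemble
  H = (EN − 2FM + GL) / (2(EG − F²)) = -sin(u)/Abs(sin(u)).
At (u, v) = (4*pi/5, 3*pi/5): H = -1.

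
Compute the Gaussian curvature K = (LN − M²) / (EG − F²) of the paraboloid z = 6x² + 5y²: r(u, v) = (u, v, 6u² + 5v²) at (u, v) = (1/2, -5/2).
K = 30/109561

Coefficients of the first fundamental form: E = 144*u^2 + 1, F = 120*u*v, G = 100*v^2 + 1.
Coefficients of the second fundamental form: L = 12/sqrt(144*u^2 + 100*v^2 + 1), M = 0, N = 10/sqrt(144*u^2 + 100*v^2 + 1).
Assemble K = (LN − M²)/(EG − F²) = 120/(20736*u^4 + 28800*u^2*v^2 + 288*u^2 + 10000*v^4 + 200*v^2 + 1). At (u, v) = (1/2, -5/2): K = 30/109561.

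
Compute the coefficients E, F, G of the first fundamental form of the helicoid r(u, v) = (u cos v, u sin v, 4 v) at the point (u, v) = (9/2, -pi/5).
E = 1;  F = 0;  G = 145/4

Partials: r_u = (cos(v), sin(v), 0), r_v = (-u*sin(v), u*cos(v), 4). As functions of (u, v):
  E = r_u · r_u = 1,
  F = r_u · r_v = 0,
  G = r_v · r_v = u^2 + 16.
Evaluating at (u, v) = (9/2, -pi/5): E = 1, F = 0, G = 145/4.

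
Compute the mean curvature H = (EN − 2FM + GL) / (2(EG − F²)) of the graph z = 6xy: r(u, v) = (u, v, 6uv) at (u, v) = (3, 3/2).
H = -243*sqrt(406)/41209

With E = 36*v^2 + 1, F = 36*u*v, G = 36*u^2 + 1, L = 0, M = 6/sqrt(36*u^2 + 36*v^2 + 1), N = 0, assemble
  H = (EN − 2FM + GL) / (2(EG − F²)) = -216*u*v/(36*u^2 + 36*v^2 + 1)^(3/2).
At (u, v) = (3, 3/2): H = -243*sqrt(406)/41209.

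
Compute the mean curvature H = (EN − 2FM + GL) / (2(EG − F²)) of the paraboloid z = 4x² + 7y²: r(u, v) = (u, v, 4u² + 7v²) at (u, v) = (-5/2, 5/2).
H = 7711*sqrt(1626)/2643876

With E = 64*u^2 + 1, F = 112*u*v, G = 196*v^2 + 1, L = 8/sqrt(64*u^2 + 196*v^2 + 1), M = 0, N = 14/sqrt(64*u^2 + 196*v^2 + 1), assemble
  H = (EN − 2FM + GL) / (2(EG − F²)) = (448*u^2 + 784*v^2 + 11)/(64*u^2 + 196*v^2 + 1)^(3/2).
At (u, v) = (-5/2, 5/2): H = 7711*sqrt(1626)/2643876.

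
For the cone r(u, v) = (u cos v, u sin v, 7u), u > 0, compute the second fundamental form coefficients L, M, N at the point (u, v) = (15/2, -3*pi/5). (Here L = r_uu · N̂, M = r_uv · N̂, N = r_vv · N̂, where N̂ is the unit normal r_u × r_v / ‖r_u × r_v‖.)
L = 0;  M = 0;  N = 21*sqrt(2)/4

Compute the unit normal N̂(u, v) = (-7*sqrt(2)*u*cos(v)/(10*Abs(u)), -7*sqrt(2)*u*sin(v)/(10*Abs(u)), sqrt(2)*u/(10*Abs(u))), and the second partials r_uu, r_uv, r_vv. Take dot products:
  L(u, v) = r_uu · N̂ = 0,
  M(u, v) = r_uv · N̂ = 0,
  N(u, v) = r_vv · N̂ = 7*sqrt(2)*u^2/(10*Abs(u)).
Evaluating at (u, v) = (15/2, -3*pi/5):
  L = 0, M = 0, N = 21*sqrt(2)/4.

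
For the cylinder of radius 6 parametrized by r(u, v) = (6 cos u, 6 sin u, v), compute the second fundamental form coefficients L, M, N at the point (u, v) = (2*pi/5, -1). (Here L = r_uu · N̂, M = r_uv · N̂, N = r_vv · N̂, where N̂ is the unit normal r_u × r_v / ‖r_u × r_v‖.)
L = -6;  M = 0;  N = 0

Compute the unit normal N̂(u, v) = (cos(u), sin(u), 0), and the second partials r_uu, r_uv, r_vv. Take dot products:
  L(u, v) = r_uu · N̂ = -6,
  M(u, v) = r_uv · N̂ = 0,
  N(u, v) = r_vv · N̂ = 0.
Evaluating at (u, v) = (2*pi/5, -1):
  L = -6, M = 0, N = 0.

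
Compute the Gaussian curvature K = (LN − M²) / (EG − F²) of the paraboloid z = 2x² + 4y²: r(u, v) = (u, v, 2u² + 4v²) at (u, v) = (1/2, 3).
K = 32/337561

Coefficients of the first fundamental form: E = 16*u^2 + 1, F = 32*u*v, G = 64*v^2 + 1.
Coefficients of the second fundamental form: L = 4/sqrt(16*u^2 + 64*v^2 + 1), M = 0, N = 8/sqrt(16*u^2 + 64*v^2 + 1).
Assemble K = (LN − M²)/(EG − F²) = 32/(256*u^4 + 2048*u^2*v^2 + 32*u^2 + 4096*v^4 + 128*v^2 + 1). At (u, v) = (1/2, 3): K = 32/337561.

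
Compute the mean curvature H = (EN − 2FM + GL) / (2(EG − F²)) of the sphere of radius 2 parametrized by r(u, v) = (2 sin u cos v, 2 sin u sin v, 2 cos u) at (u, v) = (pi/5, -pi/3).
H = -1/2

With E = 4, F = 0, G = 4*sin(u)^2, L = -2*sin(u)/Abs(sin(u)), M = 0, N = -2*sin(u)^3/Abs(sin(u)), assemble
  H = (EN − 2FM + GL) / (2(EG − F²)) = -sin(u)/(2*Abs(sin(u))).
At (u, v) = (pi/5, -pi/3): H = -1/2.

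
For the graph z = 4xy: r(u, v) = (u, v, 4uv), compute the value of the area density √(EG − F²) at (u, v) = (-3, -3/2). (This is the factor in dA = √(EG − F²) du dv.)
√(EG − F²)|_{(-3, -3/2)} = sqrt(181)

E = 16*v^2 + 1, F = 16*u*v, G = 16*u^2 + 1, so EG − F² = 16*u^2 + 16*v^2 + 1. Taking the positive square root: √(EG − F²) = sqrt(16*u^2 + 16*v^2 + 1). At (u, v) = (-3, -3/2): sqrt(181).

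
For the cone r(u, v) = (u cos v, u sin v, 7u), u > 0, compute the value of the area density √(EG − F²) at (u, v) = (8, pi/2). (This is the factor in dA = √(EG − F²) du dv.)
√(EG − F²)|_{(8, pi/2)} = 40*sqrt(2)

E = 50, F = 0, G = u^2, so EG − F² = 50*u^2. Taking the positive square root: √(EG − F²) = 5*sqrt(2)*Abs(u). At (u, v) = (8, pi/2): 40*sqrt(2).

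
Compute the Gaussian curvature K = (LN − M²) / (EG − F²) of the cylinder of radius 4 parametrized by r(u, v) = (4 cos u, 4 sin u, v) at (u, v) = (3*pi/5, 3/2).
K = 0

Coefficients of the first fundamental form: E = 16, F = 0, G = 1.
Coefficients of the second fundamental form: L = -4, M = 0, N = 0.
Assemble K = (LN − M²)/(EG − F²) = 0. At (u, v) = (3*pi/5, 3/2): K = 0.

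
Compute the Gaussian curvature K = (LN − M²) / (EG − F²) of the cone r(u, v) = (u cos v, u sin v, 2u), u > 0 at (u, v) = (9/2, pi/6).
K = 0

Coefficients of the first fundamental form: E = 5, F = 0, G = u^2.
Coefficients of the second fundamental form: L = 0, M = 0, N = 2*sqrt(5)*u^2/(5*Abs(u)).
Assemble K = (LN − M²)/(EG − F²) = 0. At (u, v) = (9/2, pi/6): K = 0.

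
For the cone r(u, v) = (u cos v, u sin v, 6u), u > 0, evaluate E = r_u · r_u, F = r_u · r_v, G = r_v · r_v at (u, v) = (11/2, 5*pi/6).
E = 37;  F = 0;  G = 121/4

Partials: r_u = (cos(v), sin(v), 6), r_v = (-u*sin(v), u*cos(v), 0). As functions of (u, v):
  E = r_u · r_u = 37,
  F = r_u · r_v = 0,
  G = r_v · r_v = u^2.
Evaluating at (u, v) = (11/2, 5*pi/6): E = 37, F = 0, G = 121/4.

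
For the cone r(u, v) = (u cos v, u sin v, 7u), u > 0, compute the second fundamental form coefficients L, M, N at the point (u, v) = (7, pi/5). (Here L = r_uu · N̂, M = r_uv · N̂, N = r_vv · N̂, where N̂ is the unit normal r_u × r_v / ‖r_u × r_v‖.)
L = 0;  M = 0;  N = 49*sqrt(2)/10

Compute the unit normal N̂(u, v) = (-7*sqrt(2)*u*cos(v)/(10*Abs(u)), -7*sqrt(2)*u*sin(v)/(10*Abs(u)), sqrt(2)*u/(10*Abs(u))), and the second partials r_uu, r_uv, r_vv. Take dot products:
  L(u, v) = r_uu · N̂ = 0,
  M(u, v) = r_uv · N̂ = 0,
  N(u, v) = r_vv · N̂ = 7*sqrt(2)*u^2/(10*Abs(u)).
Evaluating at (u, v) = (7, pi/5):
  L = 0, M = 0, N = 49*sqrt(2)/10.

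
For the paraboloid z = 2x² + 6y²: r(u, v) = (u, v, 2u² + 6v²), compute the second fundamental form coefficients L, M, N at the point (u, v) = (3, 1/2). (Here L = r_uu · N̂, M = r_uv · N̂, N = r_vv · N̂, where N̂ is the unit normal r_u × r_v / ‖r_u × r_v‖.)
L = 4*sqrt(181)/181;  M = 0;  N = 12*sqrt(181)/181

Compute the unit normal N̂(u, v) = (-4*u/sqrt(16*u^2 + 144*v^2 + 1), -12*v/sqrt(16*u^2 + 144*v^2 + 1), 1/sqrt(16*u^2 + 144*v^2 + 1)), and the second partials r_uu, r_uv, r_vv. Take dot products:
  L(u, v) = r_uu · N̂ = 4/sqrt(16*u^2 + 144*v^2 + 1),
  M(u, v) = r_uv · N̂ = 0,
  N(u, v) = r_vv · N̂ = 12/sqrt(16*u^2 + 144*v^2 + 1).
Evaluating at (u, v) = (3, 1/2):
  L = 4*sqrt(181)/181, M = 0, N = 12*sqrt(181)/181.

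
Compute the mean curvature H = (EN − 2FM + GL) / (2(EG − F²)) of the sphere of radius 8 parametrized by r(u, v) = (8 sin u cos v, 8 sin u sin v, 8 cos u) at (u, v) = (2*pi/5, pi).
H = -1/8

With E = 64, F = 0, G = 64*sin(u)^2, L = -8*sin(u)/Abs(sin(u)), M = 0, N = -8*sin(u)^3/Abs(sin(u)), assemble
  H = (EN − 2FM + GL) / (2(EG − F²)) = -sin(u)/(8*Abs(sin(u))).
At (u, v) = (2*pi/5, pi): H = -1/8.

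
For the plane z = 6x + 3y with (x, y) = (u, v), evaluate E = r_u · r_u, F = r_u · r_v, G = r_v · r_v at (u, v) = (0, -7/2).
E = 37;  F = 18;  G = 10

Partials: r_u = (1, 0, 6), r_v = (0, 1, 3). As functions of (u, v):
  E = r_u · r_u = 37,
  F = r_u · r_v = 18,
  G = r_v · r_v = 10.
Evaluating at (u, v) = (0, -7/2): E = 37, F = 18, G = 10.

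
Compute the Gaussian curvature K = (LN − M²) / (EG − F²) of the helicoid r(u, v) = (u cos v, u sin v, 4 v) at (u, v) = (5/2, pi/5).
K = -256/7921

Coefficients of the first fundamental form: E = 1, F = 0, G = u^2 + 16.
Coefficients of the second fundamental form: L = 0, M = -4/sqrt(u^2 + 16), N = 0.
Assemble K = (LN − M²)/(EG − F²) = -16/(u^2 + 16)^2. At (u, v) = (5/2, pi/5): K = -256/7921.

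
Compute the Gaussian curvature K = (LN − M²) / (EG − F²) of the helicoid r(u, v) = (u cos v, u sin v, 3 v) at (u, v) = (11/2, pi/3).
K = -144/24649

Coefficients of the first fundamental form: E = 1, F = 0, G = u^2 + 9.
Coefficients of the second fundamental form: L = 0, M = -3/sqrt(u^2 + 9), N = 0.
Assemble K = (LN − M²)/(EG − F²) = -9/(u^2 + 9)^2. At (u, v) = (11/2, pi/3): K = -144/24649.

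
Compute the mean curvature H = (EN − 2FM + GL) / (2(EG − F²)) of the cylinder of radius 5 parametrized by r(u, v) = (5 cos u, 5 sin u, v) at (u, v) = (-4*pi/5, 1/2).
H = -1/10

With E = 25, F = 0, G = 1, L = -5, M = 0, N = 0, assemble
  H = (EN − 2FM + GL) / (2(EG − F²)) = -1/10.
At (u, v) = (-4*pi/5, 1/2): H = -1/10.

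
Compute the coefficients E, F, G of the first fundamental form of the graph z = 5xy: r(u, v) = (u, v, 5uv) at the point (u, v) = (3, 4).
E = 401;  F = 300;  G = 226

Partials: r_u = (1, 0, 5*v), r_v = (0, 1, 5*u). As functions of (u, v):
  E = r_u · r_u = 25*v^2 + 1,
  F = r_u · r_v = 25*u*v,
  G = r_v · r_v = 25*u^2 + 1.
Evaluating at (u, v) = (3, 4): E = 401, F = 300, G = 226.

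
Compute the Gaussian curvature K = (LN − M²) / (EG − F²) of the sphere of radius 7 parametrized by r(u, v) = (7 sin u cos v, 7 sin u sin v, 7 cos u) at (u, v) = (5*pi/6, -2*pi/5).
K = 1/49

Coefficients of the first fundamental form: E = 49, F = 0, G = 49*sin(u)^2.
Coefficients of the second fundamental form: L = -7*sin(u)/Abs(sin(u)), M = 0, N = -7*sin(u)^3/Abs(sin(u)).
Assemble K = (LN − M²)/(EG − F²) = 1/49. At (u, v) = (5*pi/6, -2*pi/5): K = 1/49.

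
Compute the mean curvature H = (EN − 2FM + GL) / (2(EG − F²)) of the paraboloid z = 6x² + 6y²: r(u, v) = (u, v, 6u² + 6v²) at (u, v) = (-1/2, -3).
H = 8004*sqrt(1333)/1776889

With E = 144*u^2 + 1, F = 144*u*v, G = 144*v^2 + 1, L = 12/sqrt(144*u^2 + 144*v^2 + 1), M = 0, N = 12/sqrt(144*u^2 + 144*v^2 + 1), assemble
  H = (EN − 2FM + GL) / (2(EG − F²)) = 12*(72*u^2 + 72*v^2 + 1)/(144*u^2 + 144*v^2 + 1)^(3/2).
At (u, v) = (-1/2, -3): H = 8004*sqrt(1333)/1776889.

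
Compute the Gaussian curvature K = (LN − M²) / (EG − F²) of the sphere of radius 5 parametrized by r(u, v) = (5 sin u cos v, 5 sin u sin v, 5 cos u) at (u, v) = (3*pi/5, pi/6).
K = 1/25

Coefficients of the first fundamental form: E = 25, F = 0, G = 25*sin(u)^2.
Coefficients of the second fundamental form: L = -5*sin(u)/Abs(sin(u)), M = 0, N = -5*sin(u)^3/Abs(sin(u)).
Assemble K = (LN − M²)/(EG − F²) = 1/25. At (u, v) = (3*pi/5, pi/6): K = 1/25.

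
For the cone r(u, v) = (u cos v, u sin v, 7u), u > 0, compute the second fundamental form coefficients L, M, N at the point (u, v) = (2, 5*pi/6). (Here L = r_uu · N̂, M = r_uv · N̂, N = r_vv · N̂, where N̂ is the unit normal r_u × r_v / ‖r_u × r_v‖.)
L = 0;  M = 0;  N = 7*sqrt(2)/5

Compute the unit normal N̂(u, v) = (-7*sqrt(2)*u*cos(v)/(10*Abs(u)), -7*sqrt(2)*u*sin(v)/(10*Abs(u)), sqrt(2)*u/(10*Abs(u))), and the second partials r_uu, r_uv, r_vv. Take dot products:
  L(u, v) = r_uu · N̂ = 0,
  M(u, v) = r_uv · N̂ = 0,
  N(u, v) = r_vv · N̂ = 7*sqrt(2)*u^2/(10*Abs(u)).
Evaluating at (u, v) = (2, 5*pi/6):
  L = 0, M = 0, N = 7*sqrt(2)/5.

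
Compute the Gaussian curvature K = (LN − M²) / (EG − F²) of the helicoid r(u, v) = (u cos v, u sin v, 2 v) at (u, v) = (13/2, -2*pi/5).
K = -64/34225

Coefficients of the first fundamental form: E = 1, F = 0, G = u^2 + 4.
Coefficients of the second fundamental form: L = 0, M = -2/sqrt(u^2 + 4), N = 0.
Assemble K = (LN − M²)/(EG − F²) = -4/(u^2 + 4)^2. At (u, v) = (13/2, -2*pi/5): K = -64/34225.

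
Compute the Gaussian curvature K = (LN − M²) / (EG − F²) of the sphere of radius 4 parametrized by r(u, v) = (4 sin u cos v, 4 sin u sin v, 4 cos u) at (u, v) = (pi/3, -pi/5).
K = 1/16

Coefficients of the first fundamental form: E = 16, F = 0, G = 16*sin(u)^2.
Coefficients of the second fundamental form: L = -4*sin(u)/Abs(sin(u)), M = 0, N = -4*sin(u)^3/Abs(sin(u)).
Assemble K = (LN − M²)/(EG − F²) = 1/16. At (u, v) = (pi/3, -pi/5): K = 1/16.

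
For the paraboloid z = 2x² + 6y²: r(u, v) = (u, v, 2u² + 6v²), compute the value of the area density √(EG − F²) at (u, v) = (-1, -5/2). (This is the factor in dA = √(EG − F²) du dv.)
√(EG − F²)|_{(-1, -5/2)} = sqrt(917)

E = 16*u^2 + 1, F = 48*u*v, G = 144*v^2 + 1, so EG − F² = 16*u^2 + 144*v^2 + 1. Taking the positive square root: √(EG − F²) = sqrt(16*u^2 + 144*v^2 + 1). At (u, v) = (-1, -5/2): sqrt(917).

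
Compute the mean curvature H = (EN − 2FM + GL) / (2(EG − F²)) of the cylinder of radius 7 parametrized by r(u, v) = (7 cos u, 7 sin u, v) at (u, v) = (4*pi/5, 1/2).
H = -1/14

With E = 49, F = 0, G = 1, L = -7, M = 0, N = 0, assemble
  H = (EN − 2FM + GL) / (2(EG − F²)) = -1/14.
At (u, v) = (4*pi/5, 1/2): H = -1/14.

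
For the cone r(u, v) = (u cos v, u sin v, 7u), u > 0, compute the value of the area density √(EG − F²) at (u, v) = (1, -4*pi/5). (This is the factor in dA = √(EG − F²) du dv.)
√(EG − F²)|_{(1, -4*pi/5)} = 5*sqrt(2)

E = 50, F = 0, G = u^2, so EG − F² = 50*u^2. Taking the positive square root: √(EG − F²) = 5*sqrt(2)*Abs(u). At (u, v) = (1, -4*pi/5): 5*sqrt(2).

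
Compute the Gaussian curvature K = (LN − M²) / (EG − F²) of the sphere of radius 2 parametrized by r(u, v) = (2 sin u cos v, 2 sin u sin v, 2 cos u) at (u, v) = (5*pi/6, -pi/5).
K = 1/4

Coefficients of the first fundamental form: E = 4, F = 0, G = 4*sin(u)^2.
Coefficients of the second fundamental form: L = -2*sin(u)/Abs(sin(u)), M = 0, N = -2*sin(u)^3/Abs(sin(u)).
Assemble K = (LN − M²)/(EG − F²) = 1/4. At (u, v) = (5*pi/6, -pi/5): K = 1/4.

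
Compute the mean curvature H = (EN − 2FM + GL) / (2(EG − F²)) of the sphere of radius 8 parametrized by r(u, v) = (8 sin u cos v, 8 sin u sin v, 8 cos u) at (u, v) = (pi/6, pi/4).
H = -1/8

With E = 64, F = 0, G = 64*sin(u)^2, L = -8*sin(u)/Abs(sin(u)), M = 0, N = -8*sin(u)^3/Abs(sin(u)), assemble
  H = (EN − 2FM + GL) / (2(EG − F²)) = -sin(u)/(8*Abs(sin(u))).
At (u, v) = (pi/6, pi/4): H = -1/8.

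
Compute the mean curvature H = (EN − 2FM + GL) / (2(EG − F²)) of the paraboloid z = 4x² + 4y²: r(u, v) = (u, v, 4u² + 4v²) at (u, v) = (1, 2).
H = 1288*sqrt(321)/103041

With E = 64*u^2 + 1, F = 64*u*v, G = 64*v^2 + 1, L = 8/sqrt(64*u^2 + 64*v^2 + 1), M = 0, N = 8/sqrt(64*u^2 + 64*v^2 + 1), assemble
  H = (EN − 2FM + GL) / (2(EG − F²)) = 8*(32*u^2 + 32*v^2 + 1)/(64*u^2 + 64*v^2 + 1)^(3/2).
At (u, v) = (1, 2): H = 1288*sqrt(321)/103041.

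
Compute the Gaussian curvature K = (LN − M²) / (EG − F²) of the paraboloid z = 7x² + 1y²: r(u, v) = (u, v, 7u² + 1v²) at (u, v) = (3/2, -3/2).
K = 28/203401

Coefficients of the first fundamental form: E = 196*u^2 + 1, F = 28*u*v, G = 4*v^2 + 1.
Coefficients of the second fundamental form: L = 14/sqrt(196*u^2 + 4*v^2 + 1), M = 0, N = 2/sqrt(196*u^2 + 4*v^2 + 1).
Assemble K = (LN − M²)/(EG − F²) = 28/(38416*u^4 + 1568*u^2*v^2 + 392*u^2 + 16*v^4 + 8*v^2 + 1). At (u, v) = (3/2, -3/2): K = 28/203401.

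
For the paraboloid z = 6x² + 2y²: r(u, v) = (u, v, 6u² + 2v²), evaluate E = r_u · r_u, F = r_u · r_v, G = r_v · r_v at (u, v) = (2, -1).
E = 577;  F = -96;  G = 17

Partials: r_u = (1, 0, 12*u), r_v = (0, 1, 4*v). As functions of (u, v):
  E = r_u · r_u = 144*u^2 + 1,
  F = r_u · r_v = 48*u*v,
  G = r_v · r_v = 16*v^2 + 1.
Evaluating at (u, v) = (2, -1): E = 577, F = -96, G = 17.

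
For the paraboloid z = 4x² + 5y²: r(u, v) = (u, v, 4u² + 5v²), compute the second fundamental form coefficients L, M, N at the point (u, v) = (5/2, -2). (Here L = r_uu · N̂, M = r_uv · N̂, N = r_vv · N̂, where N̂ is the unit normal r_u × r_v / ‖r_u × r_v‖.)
L = 8*sqrt(89)/267;  M = 0;  N = 10*sqrt(89)/267

Compute the unit normal N̂(u, v) = (-8*u/sqrt(64*u^2 + 100*v^2 + 1), -10*v/sqrt(64*u^2 + 100*v^2 + 1), 1/sqrt(64*u^2 + 100*v^2 + 1)), and the second partials r_uu, r_uv, r_vv. Take dot products:
  L(u, v) = r_uu · N̂ = 8/sqrt(64*u^2 + 100*v^2 + 1),
  M(u, v) = r_uv · N̂ = 0,
  N(u, v) = r_vv · N̂ = 10/sqrt(64*u^2 + 100*v^2 + 1).
Evaluating at (u, v) = (5/2, -2):
  L = 8*sqrt(89)/267, M = 0, N = 10*sqrt(89)/267.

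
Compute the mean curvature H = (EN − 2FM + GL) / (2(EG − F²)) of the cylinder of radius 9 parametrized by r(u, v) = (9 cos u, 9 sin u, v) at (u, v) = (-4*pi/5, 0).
H = -1/18

With E = 81, F = 0, G = 1, L = -9, M = 0, N = 0, assemble
  H = (EN − 2FM + GL) / (2(EG − F²)) = -1/18.
At (u, v) = (-4*pi/5, 0): H = -1/18.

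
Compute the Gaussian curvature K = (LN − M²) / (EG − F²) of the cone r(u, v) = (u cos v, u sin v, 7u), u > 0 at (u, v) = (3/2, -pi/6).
K = 0

Coefficients of the first fundamental form: E = 50, F = 0, G = u^2.
Coefficients of the second fundamental form: L = 0, M = 0, N = 7*sqrt(2)*u^2/(10*Abs(u)).
Assemble K = (LN − M²)/(EG − F²) = 0. At (u, v) = (3/2, -pi/6): K = 0.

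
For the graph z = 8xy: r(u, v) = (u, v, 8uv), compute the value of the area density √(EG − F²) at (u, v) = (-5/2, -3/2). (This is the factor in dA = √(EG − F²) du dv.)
√(EG − F²)|_{(-5/2, -3/2)} = sqrt(545)

E = 64*v^2 + 1, F = 64*u*v, G = 64*u^2 + 1, so EG − F² = 64*u^2 + 64*v^2 + 1. Taking the positive square root: √(EG − F²) = sqrt(64*u^2 + 64*v^2 + 1). At (u, v) = (-5/2, -3/2): sqrt(545).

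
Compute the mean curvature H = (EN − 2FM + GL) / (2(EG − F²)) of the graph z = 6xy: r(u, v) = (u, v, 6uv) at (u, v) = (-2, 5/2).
H = 54*sqrt(370)/6845

With E = 36*v^2 + 1, F = 36*u*v, G = 36*u^2 + 1, L = 0, M = 6/sqrt(36*u^2 + 36*v^2 + 1), N = 0, assemble
  H = (EN − 2FM + GL) / (2(EG − F²)) = -216*u*v/(36*u^2 + 36*v^2 + 1)^(3/2).
At (u, v) = (-2, 5/2): H = 54*sqrt(370)/6845.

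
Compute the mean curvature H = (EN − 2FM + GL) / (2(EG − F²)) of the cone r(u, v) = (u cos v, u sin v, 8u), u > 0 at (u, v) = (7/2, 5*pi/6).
H = 8*sqrt(65)/455

With E = 65, F = 0, G = u^2, L = 0, M = 0, N = 8*sqrt(65)*u^2/(65*Abs(u)), assemble
  H = (EN − 2FM + GL) / (2(EG − F²)) = 4*sqrt(65)/(65*Abs(u)).
At (u, v) = (7/2, 5*pi/6): H = 8*sqrt(65)/455.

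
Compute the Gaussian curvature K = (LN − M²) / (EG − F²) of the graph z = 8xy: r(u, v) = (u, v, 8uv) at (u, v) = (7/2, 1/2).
K = -64/641601

Coefficients of the first fundamental form: E = 64*v^2 + 1, F = 64*u*v, G = 64*u^2 + 1.
Coefficients of the second fundamental form: L = 0, M = 8/sqrt(64*u^2 + 64*v^2 + 1), N = 0.
Assemble K = (LN − M²)/(EG − F²) = -64/(4096*u^4 + 8192*u^2*v^2 + 128*u^2 + 4096*v^4 + 128*v^2 + 1). At (u, v) = (7/2, 1/2): K = -64/641601.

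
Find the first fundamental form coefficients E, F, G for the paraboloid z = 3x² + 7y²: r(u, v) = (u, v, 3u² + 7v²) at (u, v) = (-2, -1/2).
E = 145;  F = 84;  G = 50

Partials: r_u = (1, 0, 6*u), r_v = (0, 1, 14*v). As functions of (u, v):
  E = r_u · r_u = 36*u^2 + 1,
  F = r_u · r_v = 84*u*v,
  G = r_v · r_v = 196*v^2 + 1.
Evaluating at (u, v) = (-2, -1/2): E = 145, F = 84, G = 50.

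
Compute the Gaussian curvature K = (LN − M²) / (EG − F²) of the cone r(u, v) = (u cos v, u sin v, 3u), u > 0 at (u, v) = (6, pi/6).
K = 0

Coefficients of the first fundamental form: E = 10, F = 0, G = u^2.
Coefficients of the second fundamental form: L = 0, M = 0, N = 3*sqrt(10)*u^2/(10*Abs(u)).
Assemble K = (LN − M²)/(EG − F²) = 0. At (u, v) = (6, pi/6): K = 0.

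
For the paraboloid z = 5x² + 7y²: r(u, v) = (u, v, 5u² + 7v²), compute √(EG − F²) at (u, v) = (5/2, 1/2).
√(EG − F²)|_{(5/2, 1/2)} = 15*sqrt(3)

E = 100*u^2 + 1, F = 140*u*v, G = 196*v^2 + 1; EG − F² = 100*u^2 + 196*v^2 + 1; √(EG − F²) = sqrt(100*u^2 + 196*v^2 + 1). At the given point: 15*sqrt(3).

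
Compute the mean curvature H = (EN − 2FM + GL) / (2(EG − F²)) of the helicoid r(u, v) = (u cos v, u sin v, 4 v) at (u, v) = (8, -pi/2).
H = 0

With E = 1, F = 0, G = u^2 + 16, L = 0, M = -4/sqrt(u^2 + 16), N = 0, assemble
  H = (EN − 2FM + GL) / (2(EG − F²)) = 0.
At (u, v) = (8, -pi/2): H = 0.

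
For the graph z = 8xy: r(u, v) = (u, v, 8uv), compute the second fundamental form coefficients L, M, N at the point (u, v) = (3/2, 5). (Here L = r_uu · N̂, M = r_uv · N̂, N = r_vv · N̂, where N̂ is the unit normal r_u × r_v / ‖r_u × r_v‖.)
L = 0;  M = 8*sqrt(1745)/1745;  N = 0

Compute the unit normal N̂(u, v) = (-8*v/sqrt(64*u^2 + 64*v^2 + 1), -8*u/sqrt(64*u^2 + 64*v^2 + 1), 1/sqrt(64*u^2 + 64*v^2 + 1)), and the second partials r_uu, r_uv, r_vv. Take dot products:
  L(u, v) = r_uu · N̂ = 0,
  M(u, v) = r_uv · N̂ = 8/sqrt(64*u^2 + 64*v^2 + 1),
  N(u, v) = r_vv · N̂ = 0.
Evaluating at (u, v) = (3/2, 5):
  L = 0, M = 8*sqrt(1745)/1745, N = 0.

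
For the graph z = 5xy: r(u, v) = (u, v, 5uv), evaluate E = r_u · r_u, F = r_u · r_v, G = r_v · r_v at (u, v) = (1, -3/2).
E = 229/4;  F = -75/2;  G = 26

Partials: r_u = (1, 0, 5*v), r_v = (0, 1, 5*u). As functions of (u, v):
  E = r_u · r_u = 25*v^2 + 1,
  F = r_u · r_v = 25*u*v,
  G = r_v · r_v = 25*u^2 + 1.
Evaluating at (u, v) = (1, -3/2): E = 229/4, F = -75/2, G = 26.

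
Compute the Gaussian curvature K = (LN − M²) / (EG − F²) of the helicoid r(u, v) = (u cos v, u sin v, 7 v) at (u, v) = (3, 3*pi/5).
K = -49/3364

Coefficients of the first fundamental form: E = 1, F = 0, G = u^2 + 49.
Coefficients of the second fundamental form: L = 0, M = -7/sqrt(u^2 + 49), N = 0.
Assemble K = (LN − M²)/(EG − F²) = -49/(u^2 + 49)^2. At (u, v) = (3, 3*pi/5): K = -49/3364.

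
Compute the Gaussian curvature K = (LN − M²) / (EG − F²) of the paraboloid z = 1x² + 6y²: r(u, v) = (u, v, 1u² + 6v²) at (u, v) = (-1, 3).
K = 24/1692601

Coefficients of the first fundamental form: E = 4*u^2 + 1, F = 24*u*v, G = 144*v^2 + 1.
Coefficients of the second fundamental form: L = 2/sqrt(4*u^2 + 144*v^2 + 1), M = 0, N = 12/sqrt(4*u^2 + 144*v^2 + 1).
Assemble K = (LN − M²)/(EG − F²) = 24/(16*u^4 + 1152*u^2*v^2 + 8*u^2 + 20736*v^4 + 288*v^2 + 1). At (u, v) = (-1, 3): K = 24/1692601.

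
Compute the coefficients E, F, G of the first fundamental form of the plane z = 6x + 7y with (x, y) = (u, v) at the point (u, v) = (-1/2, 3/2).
E = 37;  F = 42;  G = 50

Partials: r_u = (1, 0, 6), r_v = (0, 1, 7). As functions of (u, v):
  E = r_u · r_u = 37,
  F = r_u · r_v = 42,
  G = r_v · r_v = 50.
Evaluating at (u, v) = (-1/2, 3/2): E = 37, F = 42, G = 50.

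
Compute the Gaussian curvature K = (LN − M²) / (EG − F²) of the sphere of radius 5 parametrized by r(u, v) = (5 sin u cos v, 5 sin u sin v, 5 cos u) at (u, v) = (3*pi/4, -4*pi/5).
K = 1/25

Coefficients of the first fundamental form: E = 25, F = 0, G = 25*sin(u)^2.
Coefficients of the second fundamental form: L = -5*sin(u)/Abs(sin(u)), M = 0, N = -5*sin(u)^3/Abs(sin(u)).
Assemble K = (LN − M²)/(EG − F²) = 1/25. At (u, v) = (3*pi/4, -4*pi/5): K = 1/25.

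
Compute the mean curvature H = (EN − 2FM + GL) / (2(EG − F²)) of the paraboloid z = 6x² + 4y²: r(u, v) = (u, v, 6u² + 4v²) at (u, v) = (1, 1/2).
H = 682*sqrt(161)/25921

With E = 144*u^2 + 1, F = 96*u*v, G = 64*v^2 + 1, L = 12/sqrt(144*u^2 + 64*v^2 + 1), M = 0, N = 8/sqrt(144*u^2 + 64*v^2 + 1), assemble
  H = (EN − 2FM + GL) / (2(EG − F²)) = 2*(288*u^2 + 192*v^2 + 5)/(144*u^2 + 64*v^2 + 1)^(3/2).
At (u, v) = (1, 1/2): H = 682*sqrt(161)/25921.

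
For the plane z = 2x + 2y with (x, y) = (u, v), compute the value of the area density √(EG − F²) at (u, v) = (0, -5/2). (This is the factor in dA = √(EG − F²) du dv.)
√(EG − F²)|_{(0, -5/2)} = 3

E = 5, F = 4, G = 5, so EG − F² = 9. Taking the positive square root: √(EG − F²) = 3. At (u, v) = (0, -5/2): 3.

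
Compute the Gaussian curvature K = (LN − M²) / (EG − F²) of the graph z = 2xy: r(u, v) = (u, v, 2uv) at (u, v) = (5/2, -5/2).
K = -4/2601

Coefficients of the first fundamental form: E = 4*v^2 + 1, F = 4*u*v, G = 4*u^2 + 1.
Coefficients of the second fundamental form: L = 0, M = 2/sqrt(4*u^2 + 4*v^2 + 1), N = 0.
Assemble K = (LN − M²)/(EG − F²) = -4/(16*u^4 + 32*u^2*v^2 + 8*u^2 + 16*v^4 + 8*v^2 + 1). At (u, v) = (5/2, -5/2): K = -4/2601.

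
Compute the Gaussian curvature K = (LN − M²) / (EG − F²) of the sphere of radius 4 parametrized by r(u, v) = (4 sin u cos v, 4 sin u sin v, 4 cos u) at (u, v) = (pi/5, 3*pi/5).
K = 1/16

Coefficients of the first fundamental form: E = 16, F = 0, G = 16*sin(u)^2.
Coefficients of the second fundamental form: L = -4*sin(u)/Abs(sin(u)), M = 0, N = -4*sin(u)^3/Abs(sin(u)).
Assemble K = (LN − M²)/(EG − F²) = 1/16. At (u, v) = (pi/5, 3*pi/5): K = 1/16.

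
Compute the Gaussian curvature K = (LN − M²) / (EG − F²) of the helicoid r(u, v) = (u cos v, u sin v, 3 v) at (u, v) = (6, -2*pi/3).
K = -1/225

Coefficients of the first fundamental form: E = 1, F = 0, G = u^2 + 9.
Coefficients of the second fundamental form: L = 0, M = -3/sqrt(u^2 + 9), N = 0.
Assemble K = (LN − M²)/(EG − F²) = -9/(u^2 + 9)^2. At (u, v) = (6, -2*pi/3): K = -1/225.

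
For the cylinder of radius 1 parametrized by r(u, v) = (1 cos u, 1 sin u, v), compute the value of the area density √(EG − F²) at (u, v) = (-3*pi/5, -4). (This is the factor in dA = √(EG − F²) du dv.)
√(EG − F²)|_{(-3*pi/5, -4)} = 1

E = 1, F = 0, G = 1, so EG − F² = 1. Taking the positive square root: √(EG − F²) = 1. At (u, v) = (-3*pi/5, -4): 1.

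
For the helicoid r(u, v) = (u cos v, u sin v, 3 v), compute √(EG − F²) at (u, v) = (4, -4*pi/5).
√(EG − F²)|_{(4, -4*pi/5)} = 5

E = 1, F = 0, G = u^2 + 9; EG − F² = u^2 + 9; √(EG − F²) = sqrt(u^2 + 9). At the given point: 5.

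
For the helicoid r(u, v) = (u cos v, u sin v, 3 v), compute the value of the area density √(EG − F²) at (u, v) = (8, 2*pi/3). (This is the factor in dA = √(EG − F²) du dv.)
√(EG − F²)|_{(8, 2*pi/3)} = sqrt(73)

E = 1, F = 0, G = u^2 + 9, so EG − F² = u^2 + 9. Taking the positive square root: √(EG − F²) = sqrt(u^2 + 9). At (u, v) = (8, 2*pi/3): sqrt(73).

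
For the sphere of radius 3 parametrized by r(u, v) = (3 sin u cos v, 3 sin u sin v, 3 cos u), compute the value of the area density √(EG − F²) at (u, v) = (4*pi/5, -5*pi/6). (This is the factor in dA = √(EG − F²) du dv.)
√(EG − F²)|_{(4*pi/5, -5*pi/6)} = 9*sqrt(10 - 2*sqrt(5))/4

E = 9, F = 0, G = 9*sin(u)^2, so EG − F² = 81*sin(u)^2. Taking the positive square root: √(EG − F²) = 9*Abs(sin(u)). At (u, v) = (4*pi/5, -5*pi/6): 9*sqrt(10 - 2*sqrt(5))/4.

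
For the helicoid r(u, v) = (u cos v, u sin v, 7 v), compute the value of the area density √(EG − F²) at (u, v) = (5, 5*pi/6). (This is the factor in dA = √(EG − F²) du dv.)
√(EG − F²)|_{(5, 5*pi/6)} = sqrt(74)

E = 1, F = 0, G = u^2 + 49, so EG − F² = u^2 + 49. Taking the positive square root: √(EG − F²) = sqrt(u^2 + 49). At (u, v) = (5, 5*pi/6): sqrt(74).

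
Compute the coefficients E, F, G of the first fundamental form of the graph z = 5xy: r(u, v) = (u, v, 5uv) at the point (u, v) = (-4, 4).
E = 401;  F = -400;  G = 401

Partials: r_u = (1, 0, 5*v), r_v = (0, 1, 5*u). As functions of (u, v):
  E = r_u · r_u = 25*v^2 + 1,
  F = r_u · r_v = 25*u*v,
  G = r_v · r_v = 25*u^2 + 1.
Evaluating at (u, v) = (-4, 4): E = 401, F = -400, G = 401.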